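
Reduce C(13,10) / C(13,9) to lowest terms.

2/5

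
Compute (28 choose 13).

37442160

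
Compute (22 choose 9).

C(22,9) = (22·21·20·19·18·17·16·15·14) / 9! = 180503769600 / 362880 = 497420.

497420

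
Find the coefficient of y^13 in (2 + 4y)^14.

The general term is C(14,j)·(2)^j·(4y)^(14-j); the y^13 term has j = 1.
C(14,1) = 14.
Coefficient = C(14,1) · 2^1 · 4^13 = 14 · 2 · 67108864 = 1879048192.

1879048192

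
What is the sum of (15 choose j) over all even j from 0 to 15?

16384

Even-j terms of row 15 sum to 2^14 = 16384.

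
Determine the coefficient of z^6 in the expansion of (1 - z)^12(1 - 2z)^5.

51908

Coefficient of z^6 = Σ_{j} C(12,j)·(-1)^j·C(5,6-j)·(-2)^(6-j) for j from 1 to 6.
= 384 + 5280 + 17600 + 19800 + 7920 + 924 = 51908.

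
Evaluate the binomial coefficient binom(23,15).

C(23,15) = C(23,8) by symmetry.
C(23,8) = (23·22·21·20·19·18·17·16) / 8! = 19769460480 / 40320 = 490314.

490314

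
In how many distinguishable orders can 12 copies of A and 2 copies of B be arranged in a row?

Choose positions for the A's: C(14,12) = 91.

91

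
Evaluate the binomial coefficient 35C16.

4059928950

C(35,16) = (35·34·33·32·31·30·29·28·27·26·25·24·23·22·21·20) / 16! = 84945040381058457600000 / 20922789888000 = 4059928950.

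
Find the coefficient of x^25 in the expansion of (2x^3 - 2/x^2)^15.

44728320

General term: C(15,j)·(2x^3)^j·(-2/x^2)^(15-j), with x-exponent 3j − 2(15−j) = 5j − 30.
Set 5j − 30 = 25: j = 11.
C(15,11) = 1365; 2^11 = 2048; (-2)^4 = 16.
Coefficient = 1365 · 2048 · 16 = 44728320.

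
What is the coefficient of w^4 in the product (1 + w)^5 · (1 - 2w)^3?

Coefficient of w^4 = Σ_{j} C(5,j)·1^j·C(3,4-j)·(-2)^(4-j) for j from 1 to 4.
= (-40) + 120 + (-60) + 5 = 25.

25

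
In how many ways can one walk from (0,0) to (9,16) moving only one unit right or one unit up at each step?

Each path is a sequence of 25 steps with 9 rights: C(25,9) = 2042975.

2042975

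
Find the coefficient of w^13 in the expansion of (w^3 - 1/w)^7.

General term: C(7,j)·(w^3)^j·(-1/w)^(7-j), with w-exponent 3j − 1(7−j) = 4j − 7.
Set 4j − 7 = 13: j = 5.
C(7,5) = 21; 1^5 = 1; (-1)^2 = 1.
Coefficient = 21 · 1 · 1 = 21.

21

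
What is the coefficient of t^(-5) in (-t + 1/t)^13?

General term: C(13,j)·(-t)^j·(1/t)^(13-j), with t-exponent 1j − 1(13−j) = 2j − 13.
Set 2j − 13 = -5: j = 4.
C(13,4) = 715; (-1)^4 = 1; 1^9 = 1.
Coefficient = 715 · 1 · 1 = 715.

715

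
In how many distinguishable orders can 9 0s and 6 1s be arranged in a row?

5005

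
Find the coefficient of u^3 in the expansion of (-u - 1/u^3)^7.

-7

General term: C(7,j)·(-u)^j·(-1/u^3)^(7-j), with u-exponent 1j − 3(7−j) = 4j − 21.
Set 4j − 21 = 3: j = 6.
C(7,6) = 7; (-1)^6 = 1; (-1)^1 = -1.
Coefficient = 7 · 1 · (-1) = -7.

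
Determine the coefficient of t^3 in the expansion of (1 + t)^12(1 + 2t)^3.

768

Coefficient of t^3 = Σ_{j} C(12,j)·1^j·C(3,3-j)·2^(3-j) for j from 0 to 3.
= 8 + 144 + 396 + 220 = 768.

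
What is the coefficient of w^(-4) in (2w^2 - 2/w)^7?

General term: C(7,j)·(2w^2)^j·(-2/w)^(7-j), with w-exponent 2j − 1(7−j) = 3j − 7.
Set 3j − 7 = -4: j = 1.
C(7,1) = 7; 2^1 = 2; (-2)^6 = 64.
Coefficient = 7 · 2 · 64 = 896.

896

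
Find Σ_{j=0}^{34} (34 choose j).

17179869184

The entries of row 34 sum to 2^34 = 17179869184.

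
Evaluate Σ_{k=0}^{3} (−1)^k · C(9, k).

The partial alternating sum Σ_{k=0}^{3} (−1)^k C(9,k) = (−1)^3 C(8,3) = -56.

-56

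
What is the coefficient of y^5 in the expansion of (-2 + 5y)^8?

The general term is C(8,j)·(-2)^j·(5y)^(8-j); the y^5 term has j = 3.
C(8,3) = 56.
Coefficient = C(8,3) · (-2)^3 · 5^5 = 56 · (-8) · 3125 = -1400000.

-1400000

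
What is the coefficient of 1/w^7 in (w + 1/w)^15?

General term: C(15,j)·(w)^j·(1/w)^(15-j), with w-exponent 1j − 1(15−j) = 2j − 15.
Set 2j − 15 = -7: j = 4.
C(15,4) = 1365; 1^4 = 1; 1^11 = 1.
Coefficient = 1365 · 1 · 1 = 1365.

1365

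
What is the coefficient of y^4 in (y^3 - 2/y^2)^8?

General term: C(8,j)·(y^3)^j·(-2/y^2)^(8-j), with y-exponent 3j − 2(8−j) = 5j − 16.
Set 5j − 16 = 4: j = 4.
C(8,4) = 70; 1^4 = 1; (-2)^4 = 16.
Coefficient = 70 · 1 · 16 = 1120.

1120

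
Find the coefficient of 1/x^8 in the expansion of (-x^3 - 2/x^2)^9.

General term: C(9,j)·(-x^3)^j·(-2/x^2)^(9-j), with x-exponent 3j − 2(9−j) = 5j − 18.
Set 5j − 18 = -8: j = 2.
C(9,2) = 36; (-1)^2 = 1; (-2)^7 = -128.
Coefficient = 36 · 1 · (-128) = -4608.

-4608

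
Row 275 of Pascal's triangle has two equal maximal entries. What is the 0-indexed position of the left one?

For odd n = 275, C(275,k) peaks at k = (n−1)/2 and (n+1)/2; the smaller is 137.

137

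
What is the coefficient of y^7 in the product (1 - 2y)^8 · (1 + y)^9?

Coefficient of y^7 = Σ_{j} C(8,j)·(-2)^j·C(9,7-j)·1^(7-j) for j from 0 to 7.
= 36 + (-1344) + 14112 + (-56448) + 94080 + (-64512) + 16128 + (-1024) = 1028.

1028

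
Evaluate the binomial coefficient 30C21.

14307150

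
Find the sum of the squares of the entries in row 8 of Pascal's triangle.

12870

By Vandermonde's identity, Σ C(8,j)² = C(16,8) = 12870.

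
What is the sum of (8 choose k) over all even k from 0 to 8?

128

Even-k terms of row 8 sum to 2^7 = 128.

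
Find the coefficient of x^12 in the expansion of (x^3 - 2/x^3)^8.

General term: C(8,j)·(x^3)^j·(-2/x^3)^(8-j), with x-exponent 3j − 3(8−j) = 6j − 24.
Set 6j − 24 = 12: j = 6.
C(8,6) = 28; 1^6 = 1; (-2)^2 = 4.
Coefficient = 28 · 1 · 4 = 112.

112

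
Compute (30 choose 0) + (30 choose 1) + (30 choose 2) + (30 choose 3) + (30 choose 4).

1 + 30 + 435 + 4060 + 27405 = 31931.

31931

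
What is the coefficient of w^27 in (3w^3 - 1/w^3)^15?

-241805655

General term: C(15,j)·(3w^3)^j·(-1/w^3)^(15-j), with w-exponent 3j − 3(15−j) = 6j − 45.
Set 6j − 45 = 27: j = 12.
C(15,12) = 455; 3^12 = 531441; (-1)^3 = -1.
Coefficient = 455 · 531441 · (-1) = -241805655.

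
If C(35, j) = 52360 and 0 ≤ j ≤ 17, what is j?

C(35,j) increases on 0 ≤ j ≤ 17. C(35,3) = 6545 and C(35,4) = 52360, so j = 4.

4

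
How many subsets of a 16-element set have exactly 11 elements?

4368

Choose the 11 positions: C(16,11) = 4368.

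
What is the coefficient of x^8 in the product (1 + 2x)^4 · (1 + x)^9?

Coefficient of x^8 = Σ_{j} C(4,j)·2^j·C(9,8-j)·1^(8-j) for j from 0 to 4.
= 9 + 288 + 2016 + 4032 + 2016 = 8361.

8361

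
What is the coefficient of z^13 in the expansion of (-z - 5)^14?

70

The general term is C(14,j)·(-z)^j·(-5)^(14-j); the z^13 term has j = 13.
C(14,13) = 14.
Coefficient = C(14,13) · (-1)^13 · (-5)^1 = 14 · (-1) · (-5) = 70.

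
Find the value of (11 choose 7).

C(11,7) = C(11,4) by symmetry.
C(11,4) = (11·10·9·8) / 4! = 7920 / 24 = 330.

330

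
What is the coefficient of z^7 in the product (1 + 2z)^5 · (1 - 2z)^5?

Coefficient of z^7 = Σ_{j} C(5,j)·2^j·C(5,7-j)·(-2)^(7-j) for j from 2 to 5.
= (-1280) + 6400 + (-6400) + 1280 = 0.

0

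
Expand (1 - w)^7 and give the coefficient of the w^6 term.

The general term is C(7,j)·(1)^j·(-w)^(7-j); the w^6 term has j = 1.
C(7,1) = 7.
Coefficient = C(7,1) = 7.

7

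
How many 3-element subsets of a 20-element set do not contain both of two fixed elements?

1122

All 3-subsets: C(20,3) = 1140. Those containing both fixed elements: C(18,1) = 18.
1140 − 18 = 1122.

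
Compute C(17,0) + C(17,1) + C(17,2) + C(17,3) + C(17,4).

1 + 17 + 136 + 680 + 2380 = 3214.

3214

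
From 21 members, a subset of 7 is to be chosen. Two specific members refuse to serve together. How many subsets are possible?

All 7-subsets: C(21,7) = 116280. Those containing both fixed elements: C(19,5) = 11628.
116280 − 11628 = 104652.

104652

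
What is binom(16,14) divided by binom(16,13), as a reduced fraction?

3/14

C(n,k+1)/C(n,k) = (n−k)/(k+1) = (16−13)/(13+1) = 3/14.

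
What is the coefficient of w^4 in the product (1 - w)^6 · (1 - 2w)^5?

1375

Coefficient of w^4 = Σ_{j} C(6,j)·(-1)^j·C(5,4-j)·(-2)^(4-j) for j from 0 to 4.
= 80 + 480 + 600 + 200 + 15 = 1375.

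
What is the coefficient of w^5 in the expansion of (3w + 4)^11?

459841536

The general term is C(11,j)·(3w)^j·(4)^(11-j); the w^5 term has j = 5.
C(11,5) = 462.
Coefficient = C(11,5) · 3^5 · 4^6 = 462 · 243 · 4096 = 459841536.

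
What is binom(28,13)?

37442160

C(28,13) = (28·27·26·25·24·23·22·21·20·19·18·17·16) / 13! = 233153109116928000 / 6227020800 = 37442160.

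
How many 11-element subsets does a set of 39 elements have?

1676056044

C(39,11) = (39·38·37·36·35·34·33·32·31·30·29) / 11! = 66902793897139200 / 39916800 = 1676056044.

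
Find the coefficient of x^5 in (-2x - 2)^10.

258048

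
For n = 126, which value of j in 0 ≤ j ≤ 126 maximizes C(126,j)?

C(126,j) is maximized at j = 126/2 = 63.

63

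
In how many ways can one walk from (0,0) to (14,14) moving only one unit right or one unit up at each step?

Each path is a sequence of 28 steps with 14 rights: C(28,14) = 40116600.

40116600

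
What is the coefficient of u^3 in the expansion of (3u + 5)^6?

The general term is C(6,j)·(3u)^j·(5)^(6-j); the u^3 term has j = 3.
C(6,3) = 20.
Coefficient = C(6,3) · 3^3 · 5^3 = 20 · 27 · 125 = 67500.

67500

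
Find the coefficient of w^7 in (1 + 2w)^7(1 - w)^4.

Coefficient of w^7 = Σ_{j} C(7,j)·2^j·C(4,7-j)·(-1)^(7-j) for j from 3 to 7.
= 280 + (-2240) + 4032 + (-1792) + 128 = 408.

408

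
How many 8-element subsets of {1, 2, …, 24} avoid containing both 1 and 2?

660858

All 8-subsets: C(24,8) = 735471. Those containing both fixed elements: C(22,6) = 74613.
735471 − 74613 = 660858.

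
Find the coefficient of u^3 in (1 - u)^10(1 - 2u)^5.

Coefficient of u^3 = Σ_{j} C(10,j)·(-1)^j·C(5,3-j)·(-2)^(3-j) for j from 0 to 3.
= (-80) + (-400) + (-450) + (-120) = -1050.

-1050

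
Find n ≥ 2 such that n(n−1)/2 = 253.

23

n(n−1)/2 = 253 ⇒ n(n−1) = 506. Since 23·22 = 506, n = 23.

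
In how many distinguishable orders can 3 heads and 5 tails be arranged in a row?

Choose positions for the heads: C(8,3) = 56.

56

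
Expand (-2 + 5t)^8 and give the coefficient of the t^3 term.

The general term is C(8,j)·(-2)^j·(5t)^(8-j); the t^3 term has j = 5.
C(8,5) = 56.
Coefficient = C(8,5) · (-2)^5 · 5^3 = 56 · (-32) · 125 = -224000.

-224000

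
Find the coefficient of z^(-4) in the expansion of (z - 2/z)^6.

General term: C(6,j)·(z)^j·(-2/z)^(6-j), with z-exponent 1j − 1(6−j) = 2j − 6.
Set 2j − 6 = -4: j = 1.
C(6,1) = 6; 1^1 = 1; (-2)^5 = -32.
Coefficient = 6 · 1 · (-32) = -192.

-192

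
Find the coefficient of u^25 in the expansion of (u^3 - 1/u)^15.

-3003

General term: C(15,j)·(u^3)^j·(-1/u)^(15-j), with u-exponent 3j − 1(15−j) = 4j − 15.
Set 4j − 15 = 25: j = 10.
C(15,10) = 3003; 1^10 = 1; (-1)^5 = -1.
Coefficient = 3003 · 1 · (-1) = -3003.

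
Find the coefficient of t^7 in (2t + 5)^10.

The general term is C(10,j)·(2t)^j·(5)^(10-j); the t^7 term has j = 7.
C(10,7) = 120.
Coefficient = C(10,7) · 2^7 · 5^3 = 120 · 128 · 125 = 1920000.

1920000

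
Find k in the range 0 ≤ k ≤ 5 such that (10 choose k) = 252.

5

C(10,k) increases on 0 ≤ k ≤ 5. C(10,4) = 210 and C(10,5) = 252, so k = 5.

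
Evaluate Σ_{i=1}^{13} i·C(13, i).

53248

Differentiating (1+x)^13 and setting x=1: Σ i·C(13,i) = 13·2^12 = 53248.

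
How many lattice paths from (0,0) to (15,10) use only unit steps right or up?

Each path is a sequence of 25 steps with 15 rights: C(25,15) = 3268760.

3268760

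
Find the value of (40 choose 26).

23206929840

C(40,26) = C(40,14) by symmetry.
C(40,14) = (40·39·38·37·36·35·34·33·32·31·30·29·28·27) / 14! = 2023140487449489408000 / 87178291200 = 23206929840.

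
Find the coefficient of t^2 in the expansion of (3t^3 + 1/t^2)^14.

General term: C(14,j)·(3t^3)^j·(1/t^2)^(14-j), with t-exponent 3j − 2(14−j) = 5j − 28.
Set 5j − 28 = 2: j = 6.
C(14,6) = 3003; 3^6 = 729; 1^8 = 1.
Coefficient = 3003 · 729 · 1 = 2189187.

2189187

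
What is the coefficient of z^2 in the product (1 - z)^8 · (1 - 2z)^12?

484

Coefficient of z^2 = Σ_{j} C(8,j)·(-1)^j·C(12,2-j)·(-2)^(2-j) for j from 0 to 2.
= 264 + 192 + 28 = 484.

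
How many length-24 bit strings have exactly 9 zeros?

1307504

Choose the 9 positions: C(24,9) = 1307504.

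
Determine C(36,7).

8347680

C(36,7) = (36·35·34·33·32·31·30) / 7! = 42072307200 / 5040 = 8347680.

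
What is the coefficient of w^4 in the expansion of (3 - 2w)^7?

The general term is C(7,j)·(3)^j·(-2w)^(7-j); the w^4 term has j = 3.
C(7,3) = 35.
Coefficient = C(7,3) · 3^3 · (-2)^4 = 35 · 27 · 16 = 15120.

15120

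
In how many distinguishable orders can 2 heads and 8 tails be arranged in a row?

45

Choose positions for the heads: C(10,2) = 45.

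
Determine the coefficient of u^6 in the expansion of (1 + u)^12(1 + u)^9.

(1 + u)^12(1 + u)^9 = (1 + u)^21, so the coefficient of u^6 is C(21,6)·1^6 = 54264·1 = 54264.

54264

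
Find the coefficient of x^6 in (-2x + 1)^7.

448

The general term is C(7,j)·(-2x)^j·(1)^(7-j); the x^6 term has j = 6.
C(7,6) = 7.
Coefficient = C(7,6) · (-2)^6 = 7 · 64 = 448.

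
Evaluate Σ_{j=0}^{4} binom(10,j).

386

1 + 10 + 45 + 120 + 210 = 386.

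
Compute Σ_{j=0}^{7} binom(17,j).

41226

1 + 17 + 136 + 680 + 2380 + 6188 + 12376 + 19448 = 41226.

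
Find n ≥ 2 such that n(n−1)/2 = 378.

28

n(n−1)/2 = 378 ⇒ n(n−1) = 756. Since 28·27 = 756, n = 28.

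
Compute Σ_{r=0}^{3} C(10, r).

1 + 10 + 45 + 120 = 176.

176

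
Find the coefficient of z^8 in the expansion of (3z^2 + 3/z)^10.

12400290

General term: C(10,j)·(3z^2)^j·(3/z)^(10-j), with z-exponent 2j − 1(10−j) = 3j − 10.
Set 3j − 10 = 8: j = 6.
C(10,6) = 210; 3^6 = 729; 3^4 = 81.
Coefficient = 210 · 729 · 81 = 12400290.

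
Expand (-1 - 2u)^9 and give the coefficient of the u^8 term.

-2304

The general term is C(9,j)·(-1)^j·(-2u)^(9-j); the u^8 term has j = 1.
C(9,1) = 9.
Coefficient = C(9,1) · (-1)^1 · (-2)^8 = 9 · (-1) · 256 = -2304.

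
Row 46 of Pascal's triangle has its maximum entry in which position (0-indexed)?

23

C(46,i) is maximized at i = 46/2 = 23.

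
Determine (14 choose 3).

C(14,3) = (14·13·12) / 3! = 2184 / 6 = 364.

364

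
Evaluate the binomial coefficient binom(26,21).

C(26,21) = C(26,5) by symmetry.
C(26,5) = (26·25·24·23·22) / 5! = 7893600 / 120 = 65780.

65780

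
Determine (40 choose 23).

88732378800

C(40,23) = C(40,17) by symmetry.
C(40,17) = (40·39·38·37·36·35·34·33·32·31·30·29·28·27·26·25·24) / 17! = 31560991604212034764800000 / 355687428096000 = 88732378800.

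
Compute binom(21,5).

20349

C(21,5) = (21·20·19·18·17) / 5! = 2441880 / 120 = 20349.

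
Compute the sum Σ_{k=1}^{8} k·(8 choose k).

Since k·C(8,k) = 8·C(7,k−1), the sum is 8·2^7 = 8·128 = 1024.

1024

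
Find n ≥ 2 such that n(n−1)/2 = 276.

24

n(n−1)/2 = 276 ⇒ n(n−1) = 552. Since 24·23 = 552, n = 24.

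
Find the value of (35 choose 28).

6724520

C(35,28) = C(35,7) by symmetry.
C(35,7) = (35·34·33·32·31·30·29) / 7! = 33891580800 / 5040 = 6724520.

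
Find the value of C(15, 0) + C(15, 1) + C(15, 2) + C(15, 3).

576

1 + 15 + 105 + 455 = 576.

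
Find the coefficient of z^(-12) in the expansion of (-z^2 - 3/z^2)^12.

General term: C(12,j)·(-z^2)^j·(-3/z^2)^(12-j), with z-exponent 2j − 2(12−j) = 4j − 24.
Set 4j − 24 = -12: j = 3.
C(12,3) = 220; (-1)^3 = -1; (-3)^9 = -19683.
Coefficient = 220 · (-1) · (-19683) = 4330260.

4330260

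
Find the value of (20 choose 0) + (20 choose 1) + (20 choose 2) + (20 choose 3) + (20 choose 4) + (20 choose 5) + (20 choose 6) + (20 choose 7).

137980

1 + 20 + 190 + 1140 + 4845 + 15504 + 38760 + 77520 = 137980.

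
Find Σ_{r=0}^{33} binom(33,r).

Setting x = 1 in (1+x)^33 gives Σ C(33,r) = 2^33 = 8589934592.

8589934592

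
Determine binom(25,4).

12650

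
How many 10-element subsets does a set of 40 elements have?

847660528

C(40,10) = (40·39·38·37·36·35·34·33·32·31) / 10! = 3075990524006400 / 3628800 = 847660528.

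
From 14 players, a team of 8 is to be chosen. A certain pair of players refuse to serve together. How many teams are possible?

2079

All 8-subsets: C(14,8) = 3003. Those containing both fixed elements: C(12,6) = 924.
3003 − 924 = 2079.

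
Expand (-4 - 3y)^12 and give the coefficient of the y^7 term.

The general term is C(12,j)·(-4)^j·(-3y)^(12-j); the y^7 term has j = 5.
C(12,5) = 792.
Coefficient = C(12,5) · (-4)^5 · (-3)^7 = 792 · (-1024) · (-2187) = 1773674496.

1773674496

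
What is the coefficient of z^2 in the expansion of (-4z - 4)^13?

-5234491392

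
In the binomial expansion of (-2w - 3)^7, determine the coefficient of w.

-10206

The general term is C(7,j)·(-2w)^j·(-3)^(7-j); the w^1 term has j = 1.
C(7,1) = 7.
Coefficient = C(7,1) · (-2)^1 · (-3)^6 = 7 · (-2) · 729 = -10206.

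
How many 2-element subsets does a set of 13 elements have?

78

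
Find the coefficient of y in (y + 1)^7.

7

The general term is C(7,j)·(y)^j·(1)^(7-j); the y^1 term has j = 1.
C(7,1) = 7.
Coefficient = C(7,1) = 7.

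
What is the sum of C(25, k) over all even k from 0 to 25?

Even-k terms of row 25 sum to 2^24 = 16777216.

16777216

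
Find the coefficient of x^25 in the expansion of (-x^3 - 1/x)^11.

General term: C(11,j)·(-x^3)^j·(-1/x)^(11-j), with x-exponent 3j − 1(11−j) = 4j − 11.
Set 4j − 11 = 25: j = 9.
C(11,9) = 55; (-1)^9 = -1; (-1)^2 = 1.
Coefficient = 55 · (-1) · 1 = -55.

-55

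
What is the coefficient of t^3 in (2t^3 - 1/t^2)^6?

General term: C(6,j)·(2t^3)^j·(-1/t^2)^(6-j), with t-exponent 3j − 2(6−j) = 5j − 12.
Set 5j − 12 = 3: j = 3.
C(6,3) = 20; 2^3 = 8; (-1)^3 = -1.
Coefficient = 20 · 8 · (-1) = -160.

-160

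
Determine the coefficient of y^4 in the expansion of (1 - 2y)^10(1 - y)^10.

Coefficient of y^4 = Σ_{j} C(10,j)·(-2)^j·C(10,4-j)·(-1)^(4-j) for j from 0 to 4.
= 210 + 2400 + 8100 + 9600 + 3360 = 23670.

23670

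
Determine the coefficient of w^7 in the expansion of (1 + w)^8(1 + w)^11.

Coefficient of w^7 = Σ_{j} C(8,j)·C(11,7-j) for j from 0 to 7.
= 330 + 3696 + 12936 + 18480 + 11550 + 3080 + 308 + 8 = 50388.

50388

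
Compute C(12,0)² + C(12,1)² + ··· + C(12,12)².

2704156

By Vandermonde's identity, Σ C(12,r)² = C(24,12) = 2704156.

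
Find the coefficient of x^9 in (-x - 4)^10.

The general term is C(10,j)·(-x)^j·(-4)^(10-j); the x^9 term has j = 9.
C(10,9) = 10.
Coefficient = C(10,9) · (-1)^9 · (-4)^1 = 10 · (-1) · (-4) = 40.

40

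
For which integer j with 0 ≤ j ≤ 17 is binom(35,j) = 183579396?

10

C(35,j) increases on 0 ≤ j ≤ 17. C(35,9) = 70607460 and C(35,10) = 183579396, so j = 10.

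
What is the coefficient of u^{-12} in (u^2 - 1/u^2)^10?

45

General term: C(10,j)·(u^2)^j·(-1/u^2)^(10-j), with u-exponent 2j − 2(10−j) = 4j − 20.
Set 4j − 20 = -12: j = 2.
C(10,2) = 45; 1^2 = 1; (-1)^8 = 1.
Coefficient = 45 · 1 · 1 = 45.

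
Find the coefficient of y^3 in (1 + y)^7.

The general term is C(7,j)·(1)^j·(y)^(7-j); the y^3 term has j = 4.
C(7,4) = 35.
Coefficient = C(7,4) = 35.

35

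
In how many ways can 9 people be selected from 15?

This is C(15,9) = 5005.

5005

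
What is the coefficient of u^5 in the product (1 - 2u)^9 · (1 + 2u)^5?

-640

Coefficient of u^5 = Σ_{j} C(9,j)·(-2)^j·C(5,5-j)·2^(5-j) for j from 0 to 5.
= 32 + (-1440) + 11520 + (-26880) + 20160 + (-4032) = -640.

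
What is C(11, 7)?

330

C(11,7) = C(11,4) by symmetry.
C(11,4) = (11·10·9·8) / 4! = 7920 / 24 = 330.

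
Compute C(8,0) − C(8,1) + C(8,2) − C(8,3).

-35

The partial alternating sum Σ_{k=0}^{3} (−1)^k C(8,k) = (−1)^3 C(7,3) = -35.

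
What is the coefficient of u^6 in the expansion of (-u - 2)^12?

59136

The general term is C(12,j)·(-u)^j·(-2)^(12-j); the u^6 term has j = 6.
C(12,6) = 924.
Coefficient = C(12,6) · (-2)^6 = 924 · 64 = 59136.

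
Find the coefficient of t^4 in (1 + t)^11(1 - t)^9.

Coefficient of t^4 = Σ_{j} C(11,j)·1^j·C(9,4-j)·(-1)^(4-j) for j from 0 to 4.
= 126 + (-924) + 1980 + (-1485) + 330 = 27.

27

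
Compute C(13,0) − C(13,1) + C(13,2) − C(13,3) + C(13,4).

495

The partial alternating sum Σ_{k=0}^{4} (−1)^k C(13,k) = (−1)^4 C(12,4) = 495.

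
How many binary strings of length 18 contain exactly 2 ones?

153

Choose the 2 positions: C(18,2) = 153.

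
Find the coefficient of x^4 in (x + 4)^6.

The general term is C(6,j)·(x)^j·(4)^(6-j); the x^4 term has j = 4.
C(6,4) = 15.
Coefficient = C(6,4) · 4^2 = 15 · 16 = 240.

240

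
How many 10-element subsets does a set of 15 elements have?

C(15,10) = C(15,5) by symmetry.
C(15,5) = (15·14·13·12·11) / 5! = 360360 / 120 = 3003.

3003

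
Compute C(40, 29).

2311801440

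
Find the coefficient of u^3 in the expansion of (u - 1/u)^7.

21

General term: C(7,j)·(u)^j·(-1/u)^(7-j), with u-exponent 1j − 1(7−j) = 2j − 7.
Set 2j − 7 = 3: j = 5.
C(7,5) = 21; 1^5 = 1; (-1)^2 = 1.
Coefficient = 21 · 1 · 1 = 21.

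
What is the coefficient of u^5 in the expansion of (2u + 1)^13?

The general term is C(13,j)·(2u)^j·(1)^(13-j); the u^5 term has j = 5.
C(13,5) = 1287.
Coefficient = C(13,5) · 2^5 = 1287 · 32 = 41184.

41184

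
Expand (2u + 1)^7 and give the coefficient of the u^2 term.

84

The general term is C(7,j)·(2u)^j·(1)^(7-j); the u^2 term has j = 2.
C(7,2) = 21.
Coefficient = C(7,2) · 2^2 = 21 · 4 = 84.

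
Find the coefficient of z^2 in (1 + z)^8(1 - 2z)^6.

-8

Coefficient of z^2 = Σ_{j} C(8,j)·1^j·C(6,2-j)·(-2)^(2-j) for j from 0 to 2.
= 60 + (-96) + 28 = -8.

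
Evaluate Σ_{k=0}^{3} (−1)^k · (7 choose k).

The partial alternating sum Σ_{k=0}^{3} (−1)^k C(7,k) = (−1)^3 C(6,3) = -20.

-20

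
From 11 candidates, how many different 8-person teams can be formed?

165

This is C(11,8) = 165.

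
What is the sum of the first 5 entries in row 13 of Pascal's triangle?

1093

1 + 13 + 78 + 286 + 715 = 1093.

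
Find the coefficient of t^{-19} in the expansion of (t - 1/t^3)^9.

-36

General term: C(9,j)·(t)^j·(-1/t^3)^(9-j), with t-exponent 1j − 3(9−j) = 4j − 27.
Set 4j − 27 = -19: j = 2.
C(9,2) = 36; 1^2 = 1; (-1)^7 = -1.
Coefficient = 36 · 1 · (-1) = -36.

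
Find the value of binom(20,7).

C(20,7) = (20·19·18·17·16·15·14) / 7! = 390700800 / 5040 = 77520.

77520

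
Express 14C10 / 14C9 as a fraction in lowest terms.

C(n,k+1)/C(n,k) = (n−k)/(k+1) = (14−9)/(9+1) = 5/10 = 1/2.

1/2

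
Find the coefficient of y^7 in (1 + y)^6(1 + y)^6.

792

(1 + y)^6(1 + y)^6 = (1 + y)^12, so the coefficient of y^7 is C(12,7)·1^7 = 792·1 = 792.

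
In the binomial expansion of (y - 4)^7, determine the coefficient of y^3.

8960

The general term is C(7,j)·(y)^j·(-4)^(7-j); the y^3 term has j = 3.
C(7,3) = 35.
Coefficient = C(7,3) · (-4)^4 = 35 · 256 = 8960.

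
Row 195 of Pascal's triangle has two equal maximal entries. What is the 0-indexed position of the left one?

97

For odd n = 195, C(195,k) peaks at k = (n−1)/2 and (n+1)/2; the lower is 97.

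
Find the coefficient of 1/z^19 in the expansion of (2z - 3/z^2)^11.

1299078

General term: C(11,j)·(2z)^j·(-3/z^2)^(11-j), with z-exponent 1j − 2(11−j) = 3j − 22.
Set 3j − 22 = -19: j = 1.
C(11,1) = 11; 2^1 = 2; (-3)^10 = 59049.
Coefficient = 11 · 2 · 59049 = 1299078.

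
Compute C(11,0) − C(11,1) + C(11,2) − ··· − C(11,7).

The partial alternating sum Σ_{k=0}^{7} (−1)^k C(11,k) = (−1)^7 C(10,7) = -120.

-120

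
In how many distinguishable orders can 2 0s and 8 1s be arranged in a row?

Choose positions for the 0s: C(10,2) = 45.

45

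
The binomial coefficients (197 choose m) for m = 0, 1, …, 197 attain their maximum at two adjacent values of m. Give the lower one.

For odd n = 197, C(197,m) peaks at m = (n−1)/2 and (n+1)/2; the lower is 98.

98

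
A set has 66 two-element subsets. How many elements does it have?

n(n−1)/2 = 66 ⇒ n(n−1) = 132. Since 12·11 = 132, n = 12.

12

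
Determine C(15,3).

455

C(15,3) = (15·14·13) / 3! = 2730 / 6 = 455.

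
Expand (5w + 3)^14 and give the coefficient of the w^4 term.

36942530625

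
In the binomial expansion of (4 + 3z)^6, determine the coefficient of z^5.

The general term is C(6,j)·(4)^j·(3z)^(6-j); the z^5 term has j = 1.
C(6,1) = 6.
Coefficient = C(6,1) · 4^1 · 3^5 = 6 · 4 · 243 = 5832.

5832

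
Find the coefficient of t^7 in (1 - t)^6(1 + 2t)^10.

1820

Coefficient of t^7 = Σ_{j} C(6,j)·(-1)^j·C(10,7-j)·2^(7-j) for j from 0 to 6.
= 15360 + (-80640) + 120960 + (-67200) + 14400 + (-1080) + 20 = 1820.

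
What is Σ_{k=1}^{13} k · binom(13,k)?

Differentiating (1+x)^13 and setting x=1: Σ k·C(13,k) = 13·2^12 = 53248.

53248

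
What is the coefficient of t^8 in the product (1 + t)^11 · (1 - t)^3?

Coefficient of t^8 = Σ_{j} C(11,j)·1^j·C(3,8-j)·(-1)^(8-j) for j from 5 to 8.
= (-462) + 1386 + (-990) + 165 = 99.

99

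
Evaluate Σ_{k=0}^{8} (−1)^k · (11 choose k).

45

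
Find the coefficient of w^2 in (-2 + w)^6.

240

The general term is C(6,j)·(-2)^j·(w)^(6-j); the w^2 term has j = 4.
C(6,4) = 15.
Coefficient = C(6,4) · (-2)^4 = 15 · 16 = 240.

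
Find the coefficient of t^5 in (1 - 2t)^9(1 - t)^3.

-12240

Coefficient of t^5 = Σ_{j} C(9,j)·(-2)^j·C(3,5-j)·(-1)^(5-j) for j from 2 to 5.
= (-144) + (-2016) + (-6048) + (-4032) = -12240.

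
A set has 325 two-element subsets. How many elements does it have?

n(n−1)/2 = 325 ⇒ n(n−1) = 650. Since 26·25 = 650, n = 26.

26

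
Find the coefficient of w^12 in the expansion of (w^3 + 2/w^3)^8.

112

General term: C(8,j)·(w^3)^j·(2/w^3)^(8-j), with w-exponent 3j − 3(8−j) = 6j − 24.
Set 6j − 24 = 12: j = 6.
C(8,6) = 28; 1^6 = 1; 2^2 = 4.
Coefficient = 28 · 1 · 4 = 112.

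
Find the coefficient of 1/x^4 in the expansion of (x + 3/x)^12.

General term: C(12,j)·(x)^j·(3/x)^(12-j), with x-exponent 1j − 1(12−j) = 2j − 12.
Set 2j − 12 = -4: j = 4.
C(12,4) = 495; 1^4 = 1; 3^8 = 6561.
Coefficient = 495 · 1 · 6561 = 3247695.

3247695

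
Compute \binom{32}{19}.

347373600

C(32,19) = C(32,13) by symmetry.
C(32,13) = (32·31·30·29·28·27·26·25·24·23·22·21·20) / 13! = 2163102632570880000 / 6227020800 = 347373600.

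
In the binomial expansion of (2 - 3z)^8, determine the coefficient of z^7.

The general term is C(8,j)·(2)^j·(-3z)^(8-j); the z^7 term has j = 1.
C(8,1) = 8.
Coefficient = C(8,1) · 2^1 · (-3)^7 = 8 · 2 · (-2187) = -34992.

-34992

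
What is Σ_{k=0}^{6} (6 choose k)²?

By Vandermonde's identity, Σ C(6,k)² = C(12,6) = 924.

924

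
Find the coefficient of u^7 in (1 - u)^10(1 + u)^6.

Coefficient of u^7 = Σ_{j} C(10,j)·(-1)^j·C(6,7-j)·1^(7-j) for j from 1 to 7.
= (-10) + 270 + (-1800) + 4200 + (-3780) + 1260 + (-120) = 20.

20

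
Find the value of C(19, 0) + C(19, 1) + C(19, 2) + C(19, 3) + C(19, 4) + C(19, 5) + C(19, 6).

1 + 19 + 171 + 969 + 3876 + 11628 + 27132 = 43796.

43796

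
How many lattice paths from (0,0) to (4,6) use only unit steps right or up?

Each path is a sequence of 10 steps with 4 rights: C(10,4) = 210.

210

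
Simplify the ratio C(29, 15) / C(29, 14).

1

C(n,k+1)/C(n,k) = (n−k)/(k+1) = (29−14)/(14+1) = 15/15 = 1.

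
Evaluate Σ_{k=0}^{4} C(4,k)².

70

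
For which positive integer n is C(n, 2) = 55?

n(n−1)/2 = 55 ⇒ n(n−1) = 110. Since 11·10 = 110, n = 11.

11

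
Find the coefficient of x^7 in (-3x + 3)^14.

The general term is C(14,j)·(-3x)^j·(3)^(14-j); the x^7 term has j = 7.
C(14,7) = 3432.
Coefficient = C(14,7) · (-3)^7 · 3^7 = 3432 · (-2187) · 2187 = -16415149608.

-16415149608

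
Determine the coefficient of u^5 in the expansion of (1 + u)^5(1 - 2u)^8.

Coefficient of u^5 = Σ_{j} C(5,j)·1^j·C(8,5-j)·(-2)^(5-j) for j from 0 to 5.
= (-1792) + 5600 + (-4480) + 1120 + (-80) + 1 = 369.

369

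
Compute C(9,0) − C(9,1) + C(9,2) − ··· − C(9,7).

-8

The partial alternating sum Σ_{k=0}^{7} (−1)^k C(9,k) = (−1)^7 C(8,7) = -8.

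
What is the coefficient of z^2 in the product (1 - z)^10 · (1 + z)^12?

Coefficient of z^2 = Σ_{j} C(10,j)·(-1)^j·C(12,2-j)·1^(2-j) for j from 0 to 2.
= 66 + (-120) + 45 = -9.

-9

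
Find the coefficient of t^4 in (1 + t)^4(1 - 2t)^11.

1233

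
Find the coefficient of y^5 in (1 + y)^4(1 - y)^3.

Coefficient of y^5 = Σ_{j} C(4,j)·1^j·C(3,5-j)·(-1)^(5-j) for j from 2 to 4.
= (-6) + 12 + (-3) = 3.

3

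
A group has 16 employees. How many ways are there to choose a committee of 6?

8008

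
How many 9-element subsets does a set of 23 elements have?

C(23,9) = (23·22·21·20·19·18·17·16·15) / 9! = 296541907200 / 362880 = 817190.

817190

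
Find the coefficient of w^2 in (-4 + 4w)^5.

-10240

The general term is C(5,j)·(-4)^j·(4w)^(5-j); the w^2 term has j = 3.
C(5,3) = 10.
Coefficient = C(5,3) · (-4)^3 · 4^2 = 10 · (-64) · 16 = -10240.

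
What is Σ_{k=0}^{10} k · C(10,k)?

Differentiating (1+x)^10 and setting x=1: Σ k·C(10,k) = 10·2^9 = 5120.

5120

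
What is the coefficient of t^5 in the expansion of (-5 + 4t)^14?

-4004000000000

The general term is C(14,j)·(-5)^j·(4t)^(14-j); the t^5 term has j = 9.
C(14,9) = 2002.
Coefficient = C(14,9) · (-5)^9 · 4^5 = 2002 · (-1953125) · 1024 = -4004000000000.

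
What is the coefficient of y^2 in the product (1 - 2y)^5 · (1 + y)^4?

6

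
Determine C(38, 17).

C(38,17) = (38·37·36·35·34·33·32·31·30·29·28·27·26·25·24·23·22) / 17! = 10237090866494416404480000 / 355687428096000 = 28781143380.

28781143380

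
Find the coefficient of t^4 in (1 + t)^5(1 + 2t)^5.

985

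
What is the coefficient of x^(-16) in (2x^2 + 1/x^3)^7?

14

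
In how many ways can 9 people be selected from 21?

293930

This is C(21,9) = 293930.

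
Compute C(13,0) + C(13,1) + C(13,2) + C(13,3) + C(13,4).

1 + 13 + 78 + 286 + 715 = 1093.

1093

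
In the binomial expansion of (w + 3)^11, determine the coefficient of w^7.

The general term is C(11,j)·(w)^j·(3)^(11-j); the w^7 term has j = 7.
C(11,7) = 330.
Coefficient = C(11,7) · 3^4 = 330 · 81 = 26730.

26730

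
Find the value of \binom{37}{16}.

C(37,16) = (37·36·35·34·33·32·31·30·29·28·27·26·25·24·23·22) / 16! = 269397128065642536960000 / 20922789888000 = 12875774670.

12875774670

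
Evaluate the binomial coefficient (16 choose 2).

120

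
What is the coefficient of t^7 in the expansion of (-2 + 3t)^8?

-34992

The general term is C(8,j)·(-2)^j·(3t)^(8-j); the t^7 term has j = 1.
C(8,1) = 8.
Coefficient = C(8,1) · (-2)^1 · 3^7 = 8 · (-2) · 2187 = -34992.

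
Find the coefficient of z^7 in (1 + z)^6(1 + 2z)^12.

1022760

Coefficient of z^7 = Σ_{j} C(6,j)·1^j·C(12,7-j)·2^(7-j) for j from 0 to 6.
= 101376 + 354816 + 380160 + 158400 + 26400 + 1584 + 24 = 1022760.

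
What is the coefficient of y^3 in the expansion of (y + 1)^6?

20

The general term is C(6,j)·(y)^j·(1)^(6-j); the y^3 term has j = 3.
C(6,3) = 20.
Coefficient = C(6,3) = 20.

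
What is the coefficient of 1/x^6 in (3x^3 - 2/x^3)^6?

General term: C(6,j)·(3x^3)^j·(-2/x^3)^(6-j), with x-exponent 3j − 3(6−j) = 6j − 18.
Set 6j − 18 = -6: j = 2.
C(6,2) = 15; 3^2 = 9; (-2)^4 = 16.
Coefficient = 15 · 9 · 16 = 2160.

2160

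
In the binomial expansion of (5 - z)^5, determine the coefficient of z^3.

The general term is C(5,j)·(5)^j·(-z)^(5-j); the z^3 term has j = 2.
C(5,2) = 10.
Coefficient = C(5,2) · 5^2 · (-1)^3 = 10 · 25 · (-1) = -250.

-250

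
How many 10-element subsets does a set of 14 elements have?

C(14,10) = C(14,4) by symmetry.
C(14,4) = (14·13·12·11) / 4! = 24024 / 24 = 1001.

1001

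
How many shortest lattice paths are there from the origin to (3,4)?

35

Each path is a sequence of 7 steps with 3 rights: C(7,3) = 35.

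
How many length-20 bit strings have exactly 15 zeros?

15504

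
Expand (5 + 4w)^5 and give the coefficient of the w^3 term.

16000

The general term is C(5,j)·(5)^j·(4w)^(5-j); the w^3 term has j = 2.
C(5,2) = 10.
Coefficient = C(5,2) · 5^2 · 4^3 = 10 · 25 · 64 = 16000.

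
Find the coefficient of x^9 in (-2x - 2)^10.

The general term is C(10,j)·(-2x)^j·(-2)^(10-j); the x^9 term has j = 9.
C(10,9) = 10.
Coefficient = C(10,9) · (-2)^9 · (-2)^1 = 10 · (-512) · (-2) = 10240.

10240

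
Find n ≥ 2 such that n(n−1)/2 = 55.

11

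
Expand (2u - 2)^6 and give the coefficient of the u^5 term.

-384

The general term is C(6,j)·(2u)^j·(-2)^(6-j); the u^5 term has j = 5.
C(6,5) = 6.
Coefficient = C(6,5) · 2^5 · (-2)^1 = 6 · 32 · (-2) = -384.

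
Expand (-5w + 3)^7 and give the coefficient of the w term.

The general term is C(7,j)·(-5w)^j·(3)^(7-j); the w^1 term has j = 1.
C(7,1) = 7.
Coefficient = C(7,1) · (-5)^1 · 3^6 = 7 · (-5) · 729 = -25515.

-25515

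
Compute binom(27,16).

13037895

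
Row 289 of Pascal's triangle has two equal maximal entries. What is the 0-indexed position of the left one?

For odd n = 289, C(289,r) peaks at r = (n−1)/2 and (n+1)/2; the smaller is 144.

144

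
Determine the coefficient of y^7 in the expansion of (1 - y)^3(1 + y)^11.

Coefficient of y^7 = Σ_{j} C(3,j)·(-1)^j·C(11,7-j)·1^(7-j) for j from 0 to 3.
= 330 + (-1386) + 1386 + (-330) = 0.

0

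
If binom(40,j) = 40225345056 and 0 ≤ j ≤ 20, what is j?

15

C(40,j) increases on 0 ≤ j ≤ 20. C(40,14) = 23206929840 and C(40,15) = 40225345056, so j = 15.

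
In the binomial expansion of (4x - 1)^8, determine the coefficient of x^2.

448

The general term is C(8,j)·(4x)^j·(-1)^(8-j); the x^2 term has j = 2.
C(8,2) = 28.
Coefficient = C(8,2) · 4^2 = 28 · 16 = 448.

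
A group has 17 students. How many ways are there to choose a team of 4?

This is C(17,4) = 2380.

2380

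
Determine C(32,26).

906192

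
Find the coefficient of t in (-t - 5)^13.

-3173828125

The general term is C(13,j)·(-t)^j·(-5)^(13-j); the t^1 term has j = 1.
C(13,1) = 13.
Coefficient = C(13,1) · (-1)^1 · (-5)^12 = 13 · (-1) · 244140625 = -3173828125.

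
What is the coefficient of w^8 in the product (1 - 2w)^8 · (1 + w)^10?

-435

Coefficient of w^8 = Σ_{j} C(8,j)·(-2)^j·C(10,8-j)·1^(8-j) for j from 0 to 8.
= 45 + (-1920) + 23520 + (-112896) + 235200 + (-215040) + 80640 + (-10240) + 256 = -435.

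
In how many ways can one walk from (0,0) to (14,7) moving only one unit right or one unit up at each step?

Each path is a sequence of 21 steps with 14 rights: C(21,14) = 116280.

116280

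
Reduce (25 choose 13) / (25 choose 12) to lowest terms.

1

C(n,k+1)/C(n,k) = (n−k)/(k+1) = (25−12)/(12+1) = 13/13 = 1.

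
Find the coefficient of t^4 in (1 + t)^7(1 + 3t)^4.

Coefficient of t^4 = Σ_{j} C(7,j)·1^j·C(4,4-j)·3^(4-j) for j from 0 to 4.
= 81 + 756 + 1134 + 420 + 35 = 2426.

2426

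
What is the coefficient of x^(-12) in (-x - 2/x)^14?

114688

General term: C(14,j)·(-x)^j·(-2/x)^(14-j), with x-exponent 1j − 1(14−j) = 2j − 14.
Set 2j − 14 = -12: j = 1.
C(14,1) = 14; (-1)^1 = -1; (-2)^13 = -8192.
Coefficient = 14 · (-1) · (-8192) = 114688.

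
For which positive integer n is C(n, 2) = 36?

n(n−1)/2 = 36 ⇒ n(n−1) = 72. Since 9·8 = 72, n = 9.

9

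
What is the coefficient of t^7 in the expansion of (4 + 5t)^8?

2500000

The general term is C(8,j)·(4)^j·(5t)^(8-j); the t^7 term has j = 1.
C(8,1) = 8.
Coefficient = C(8,1) · 4^1 · 5^7 = 8 · 4 · 78125 = 2500000.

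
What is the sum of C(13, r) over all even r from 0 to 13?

4096

Even-r terms of row 13 sum to 2^12 = 4096.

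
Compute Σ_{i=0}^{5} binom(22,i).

1 + 22 + 231 + 1540 + 7315 + 26334 = 35443.

35443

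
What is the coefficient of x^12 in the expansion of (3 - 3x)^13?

The general term is C(13,j)·(3)^j·(-3x)^(13-j); the x^12 term has j = 1.
C(13,1) = 13.
Coefficient = C(13,1) · 3^1 · (-3)^12 = 13 · 3 · 531441 = 20726199.

20726199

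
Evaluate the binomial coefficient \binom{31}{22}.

C(31,22) = C(31,9) by symmetry.
C(31,9) = (31·30·29·28·27·26·25·24·23) / 9! = 7315688016000 / 362880 = 20160075.

20160075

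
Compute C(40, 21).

C(40,21) = C(40,19) by symmetry.
C(40,19) = (40·39·38·37·36·35·34·33·32·31·30·29·28·27·26·25·24·23·22) / 19! = 15969861751731289590988800000 / 121645100408832000 = 131282408400.

131282408400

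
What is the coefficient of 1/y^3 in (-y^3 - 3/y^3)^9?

General term: C(9,j)·(-y^3)^j·(-3/y^3)^(9-j), with y-exponent 3j − 3(9−j) = 6j − 27.
Set 6j − 27 = -3: j = 4.
C(9,4) = 126; (-1)^4 = 1; (-3)^5 = -243.
Coefficient = 126 · 1 · (-243) = -30618.

-30618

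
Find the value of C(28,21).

1184040

C(28,21) = C(28,7) by symmetry.
C(28,7) = (28·27·26·25·24·23·22) / 7! = 5967561600 / 5040 = 1184040.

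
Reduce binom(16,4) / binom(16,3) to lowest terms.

13/4

C(n,k+1)/C(n,k) = (n−k)/(k+1) = (16−3)/(3+1) = 13/4.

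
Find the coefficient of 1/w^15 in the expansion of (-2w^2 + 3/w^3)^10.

-2099520

General term: C(10,j)·(-2w^2)^j·(3/w^3)^(10-j), with w-exponent 2j − 3(10−j) = 5j − 30.
Set 5j − 30 = -15: j = 3.
C(10,3) = 120; (-2)^3 = -8; 3^7 = 2187.
Coefficient = 120 · (-8) · 2187 = -2099520.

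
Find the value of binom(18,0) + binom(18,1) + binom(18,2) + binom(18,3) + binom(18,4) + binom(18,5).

12616

1 + 18 + 153 + 816 + 3060 + 8568 = 12616.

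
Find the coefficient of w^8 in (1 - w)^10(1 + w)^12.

Coefficient of w^8 = Σ_{j} C(10,j)·(-1)^j·C(12,8-j)·1^(8-j) for j from 0 to 8.
= 495 + (-7920) + 41580 + (-95040) + 103950 + (-55440) + 13860 + (-1440) + 45 = 90.

90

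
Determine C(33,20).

573166440

C(33,20) = C(33,13) by symmetry.
C(33,13) = (33·32·31·30·29·28·27·26·25·24·23·22·21) / 13! = 3569119343741952000 / 6227020800 = 573166440.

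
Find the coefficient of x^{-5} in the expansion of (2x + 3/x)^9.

314928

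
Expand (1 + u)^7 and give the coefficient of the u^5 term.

The general term is C(7,j)·(1)^j·(u)^(7-j); the u^5 term has j = 2.
C(7,2) = 21.
Coefficient = C(7,2) = 21.

21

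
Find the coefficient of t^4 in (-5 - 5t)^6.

234375

The general term is C(6,j)·(-5)^j·(-5t)^(6-j); the t^4 term has j = 2.
C(6,2) = 15.
Coefficient = C(6,2) · (-5)^2 · (-5)^4 = 15 · 25 · 625 = 234375.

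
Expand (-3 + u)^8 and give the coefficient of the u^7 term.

The general term is C(8,j)·(-3)^j·(u)^(8-j); the u^7 term has j = 1.
C(8,1) = 8.
Coefficient = C(8,1) · (-3)^1 = 8 · (-3) = -24.

-24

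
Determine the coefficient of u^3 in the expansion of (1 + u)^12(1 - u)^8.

Coefficient of u^3 = Σ_{j} C(12,j)·1^j·C(8,3-j)·(-1)^(3-j) for j from 0 to 3.
= (-56) + 336 + (-528) + 220 = -28.

-28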